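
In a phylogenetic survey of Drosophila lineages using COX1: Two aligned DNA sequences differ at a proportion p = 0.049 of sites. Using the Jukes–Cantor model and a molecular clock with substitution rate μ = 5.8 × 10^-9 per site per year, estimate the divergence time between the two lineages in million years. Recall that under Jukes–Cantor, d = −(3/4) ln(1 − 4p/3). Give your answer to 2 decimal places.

4.37

d = −(3/4) ln(1 − 4p/3) = −0.75 ln(1 − 0.065333) = −0.75 ln(0.934667)
  = −0.75 × (-0.067565) = 0.050674 substitutions/site.
Under a molecular clock d = 2μt, so t = d/(2μ) = 0.050674 / (2 × 5.8 × 10^-9) = 4.37 million years.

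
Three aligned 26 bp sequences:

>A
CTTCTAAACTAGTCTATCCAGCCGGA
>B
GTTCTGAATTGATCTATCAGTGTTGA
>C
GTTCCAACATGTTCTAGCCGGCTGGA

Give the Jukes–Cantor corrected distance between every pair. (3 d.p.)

d(A,B) = 0.623, d(A,C) = 0.464, d(B,C) = 0.539

A–B: 11/26 sites differ → p ≈ 0.423077, d = −0.75 ln(1 − 0.564103) = 0.622762 ≈ 0.623.
A–C: 9/26 sites differ → p ≈ 0.346154, d = −0.75 ln(1 − 0.461539) = 0.464280 ≈ 0.464.
B–C: 10/26 sites differ → p ≈ 0.384615, d = −0.75 ln(1 − 0.51282) = 0.539341 ≈ 0.539.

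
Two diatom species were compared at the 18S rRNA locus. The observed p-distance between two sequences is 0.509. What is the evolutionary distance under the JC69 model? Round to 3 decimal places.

d = −(3/4) ln(1 − 4p/3) = −0.75 ln(1 − 0.678667) = −0.75 ln(0.321333)
  = −0.75 × (-1.135277) = 0.851458 substitutions/site.

0.851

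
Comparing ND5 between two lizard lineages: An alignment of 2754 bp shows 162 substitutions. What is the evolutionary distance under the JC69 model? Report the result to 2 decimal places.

0.06

p = 162/2754 ≈ 0.058824.
d = −(3/4) ln(1 − 4p/3) = −0.75 ln(1 − 0.078432) = −0.75 ln(0.921568)
  = −0.75 × (-0.081679) = 0.061259 substitutions/site.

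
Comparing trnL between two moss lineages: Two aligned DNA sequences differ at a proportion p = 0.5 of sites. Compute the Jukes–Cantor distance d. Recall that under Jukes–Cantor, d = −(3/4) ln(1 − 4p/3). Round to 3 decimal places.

0.824

d = −(3/4) ln(1 − 4p/3) = −0.75 ln(1 − 0.666667) = −0.75 ln(0.333333)
  = −0.75 × (-1.098613) = 0.823960 substitutions/site.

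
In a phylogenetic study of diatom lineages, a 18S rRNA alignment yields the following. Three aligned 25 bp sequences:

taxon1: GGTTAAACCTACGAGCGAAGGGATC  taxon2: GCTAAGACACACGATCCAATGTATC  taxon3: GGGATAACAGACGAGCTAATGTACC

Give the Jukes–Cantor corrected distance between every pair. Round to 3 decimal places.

taxon1–taxon2: 9/25 sites differ → p = 0.36, d = −0.75 ln(1 − 0.48) = 0.490445 ≈ 0.490.
taxon1–taxon3: 9/25 sites differ → p = 0.36, d = −0.75 ln(1 − 0.48) = 0.490445 ≈ 0.490.
taxon2–taxon3: 8/25 sites differ → p = 0.32, d = −0.75 ln(1 − 0.426667) = 0.417216 ≈ 0.417.

d(taxon1,taxon2) = 0.490, d(taxon1,taxon3) = 0.490, d(taxon2,taxon3) = 0.417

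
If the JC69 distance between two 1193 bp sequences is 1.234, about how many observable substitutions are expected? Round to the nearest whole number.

Invert JC69: p = (3/4)(1 − e^(−4d/3)) = 0.75 × (1 − e^(-1.645333)) = 0.75 × (1 − 0.192948) = 0.605289.
Expected differing sites = pL ≈ 0.605289 × 1193 = 722.109777 ≈ 722.

722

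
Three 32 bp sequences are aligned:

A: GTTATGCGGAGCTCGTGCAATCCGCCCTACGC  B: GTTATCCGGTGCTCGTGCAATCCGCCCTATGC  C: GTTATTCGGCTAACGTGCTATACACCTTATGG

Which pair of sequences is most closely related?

A–B: 3/32 differ, p = 0.094, d = 0.100.
A–C: 11/32 differ, p = 0.344, d = 0.460.
B–C: 10/32 differ, p = 0.313, d = 0.404.
The smallest distance is between A and B.

A and B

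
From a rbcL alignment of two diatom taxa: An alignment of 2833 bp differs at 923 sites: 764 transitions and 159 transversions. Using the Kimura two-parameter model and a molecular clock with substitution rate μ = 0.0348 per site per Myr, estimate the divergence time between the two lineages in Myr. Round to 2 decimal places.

P = 764/2833 ≈ 0.269679 and Q = 159/2833 ≈ 0.056124.
Under the Kimura two-parameter model, d = −½ ln(1 − 2P − Q) − ¼ ln(1 − 2Q).
1 − 2P − Q = 0.404518, giving −½ ln(0.404518) = 0.452530.
1 − 2Q = 0.887752, giving −¼ ln(0.887752) = 0.029766.
d = 0.452530 + 0.029766 = 0.482296.
Under a molecular clock d = 2μt, so t = d/(2μ) = 0.482296 / (2 × 0.0348) = 6.93 Myr.

6.93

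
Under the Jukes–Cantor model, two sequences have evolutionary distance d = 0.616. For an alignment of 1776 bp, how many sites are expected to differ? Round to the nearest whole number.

Invert JC69: p = (3/4)(1 − e^(−4d/3)) = 0.75 × (1 − e^(-0.821333)) = 0.75 × (1 − 0.439845) = 0.420116.
Expected differing sites = pL ≈ 0.420116 × 1776 = 746.126016 ≈ 746.

746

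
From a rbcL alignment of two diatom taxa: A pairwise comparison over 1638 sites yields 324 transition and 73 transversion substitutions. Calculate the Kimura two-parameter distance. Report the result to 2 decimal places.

P = 324/1638 ≈ 0.197802 and Q = 73/1638 ≈ 0.044567.
Under the Kimura two-parameter model, d = −½ ln(1 − 2P − Q) − ¼ ln(1 − 2Q).
1 − 2P − Q = 0.559829, giving −½ ln(0.559829) = 0.290062.
1 − 2Q = 0.910866, giving −¼ ln(0.910866) = 0.023340.
d = 0.290062 + 0.023340 = 0.313402.

0.31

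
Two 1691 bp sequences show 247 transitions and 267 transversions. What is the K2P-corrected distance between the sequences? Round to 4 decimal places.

P = 247/1691 ≈ 0.146067 and Q = 267/1691 ≈ 0.157895.
Under the Kimura two-parameter model, d = −½ ln(1 − 2P − Q) − ¼ ln(1 − 2Q).
1 − 2P − Q = 0.549971, giving −½ ln(0.549971) = 0.298945.
1 − 2Q = 0.68421, giving −¼ ln(0.68421) = 0.094873.
d = 0.298945 + 0.094873 = 0.393818.

0.3938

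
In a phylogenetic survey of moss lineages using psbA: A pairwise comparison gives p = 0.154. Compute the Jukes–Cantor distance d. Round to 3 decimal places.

0.172

d = −(3/4) ln(1 − 4p/3) = −0.75 ln(1 − 0.205333) = −0.75 ln(0.794667)
  = −0.75 × (-0.229832) = 0.172374 substitutions/site.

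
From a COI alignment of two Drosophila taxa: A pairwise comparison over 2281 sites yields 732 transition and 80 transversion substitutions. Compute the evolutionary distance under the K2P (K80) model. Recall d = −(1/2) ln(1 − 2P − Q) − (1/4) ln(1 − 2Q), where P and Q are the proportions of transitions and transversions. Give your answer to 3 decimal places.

P = 732/2281 ≈ 0.320912 and Q = 80/2281 ≈ 0.035072.
Under the Kimura two-parameter model, d = −½ ln(1 − 2P − Q) − ¼ ln(1 − 2Q).
1 − 2P − Q = 0.323104, giving −½ ln(0.323104) = 0.564891.
1 − 2Q = 0.929856, giving −¼ ln(0.929856) = 0.018181.
d = 0.564891 + 0.018181 = 0.583072.

0.583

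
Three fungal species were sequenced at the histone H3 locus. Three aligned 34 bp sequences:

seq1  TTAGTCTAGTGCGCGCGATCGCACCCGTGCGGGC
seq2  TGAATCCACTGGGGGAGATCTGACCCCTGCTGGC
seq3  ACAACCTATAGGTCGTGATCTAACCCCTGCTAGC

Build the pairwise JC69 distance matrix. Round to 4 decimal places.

seq1–seq2: 11/34 sites differ → p ≈ 0.323529, d = −0.75 ln(1 − 0.431372) = 0.423397 ≈ 0.4234.
seq1–seq3: 14/34 sites differ → p ≈ 0.411765, d = −0.75 ln(1 − 0.54902) = 0.597249 ≈ 0.5972.
seq2–seq3: 11/34 sites differ → p ≈ 0.323529, d = −0.75 ln(1 − 0.431372) = 0.423397 ≈ 0.4234.

d(seq1,seq2) = 0.4234, d(seq1,seq3) = 0.5972, d(seq2,seq3) = 0.4234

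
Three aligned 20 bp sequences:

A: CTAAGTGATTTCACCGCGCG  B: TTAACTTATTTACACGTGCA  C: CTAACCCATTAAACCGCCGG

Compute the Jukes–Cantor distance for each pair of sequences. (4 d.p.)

d(A,B) = 0.5716, d(A,C) = 0.4715, d(B,C) = 0.8240

A–B: 8/20 sites differ → p = 0.4, d = −0.75 ln(1 − 0.533333) = 0.571605 ≈ 0.5716.
A–C: 7/20 sites differ → p = 0.35, d = −0.75 ln(1 − 0.466667) = 0.471457 ≈ 0.4715.
B–C: 10/20 sites differ → p = 0.5, d = −0.75 ln(1 − 0.666667) = 0.823960 ≈ 0.8240.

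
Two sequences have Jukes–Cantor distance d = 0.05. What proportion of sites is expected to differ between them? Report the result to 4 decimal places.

0.0484

p = (3/4)(1 − e^(−4d/3)) = 0.75 × (1 − e^(-0.066667)) = 0.75 × (1 − 0.935507) = 0.048370.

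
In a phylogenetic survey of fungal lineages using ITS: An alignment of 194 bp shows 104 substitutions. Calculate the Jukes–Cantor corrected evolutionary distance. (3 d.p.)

p = 104/194 ≈ 0.536082.
d = −(3/4) ln(1 − 4p/3) = −0.75 ln(1 − 0.714776) = −0.75 ln(0.285224)
  = −0.75 × (-1.254480) = 0.940860 substitutions/site.

0.941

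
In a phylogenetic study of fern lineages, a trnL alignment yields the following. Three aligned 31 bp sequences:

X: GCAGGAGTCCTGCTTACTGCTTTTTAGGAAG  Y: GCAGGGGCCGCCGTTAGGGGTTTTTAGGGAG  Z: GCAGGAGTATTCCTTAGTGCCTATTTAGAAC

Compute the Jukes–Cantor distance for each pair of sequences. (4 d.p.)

d(X,Y) = 0.4217, d(X,Z) = 0.3672, d(Y,Z) = 0.6913

X–Y: 10/31 sites differ → p ≈ 0.322581, d = −0.75 ln(1 − 0.430108) = 0.421731 ≈ 0.4217.
X–Z: 9/31 sites differ → p ≈ 0.290323, d = −0.75 ln(1 − 0.387097) = 0.367161 ≈ 0.3672.
Y–Z: 14/31 sites differ → p ≈ 0.451613, d = −0.75 ln(1 − 0.602151) = 0.691262 ≈ 0.6913.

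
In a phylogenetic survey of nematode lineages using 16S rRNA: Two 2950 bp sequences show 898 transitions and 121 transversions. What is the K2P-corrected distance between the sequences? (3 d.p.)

0.546

P = 898/2950 ≈ 0.304407 and Q = 121/2950 ≈ 0.041017.
Under the Kimura two-parameter model, d = −½ ln(1 − 2P − Q) − ¼ ln(1 − 2Q).
1 − 2P − Q = 0.350169, giving −½ ln(0.350169) = 0.524670.
1 − 2Q = 0.917966, giving −¼ ln(0.917966) = 0.021399.
d = 0.524670 + 0.021399 = 0.546069.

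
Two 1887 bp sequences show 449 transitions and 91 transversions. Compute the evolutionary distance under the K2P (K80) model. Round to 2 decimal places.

0.40

P = 449/1887 ≈ 0.237944 and Q = 91/1887 ≈ 0.048225.
Under the Kimura two-parameter model, d = −½ ln(1 − 2P − Q) − ¼ ln(1 − 2Q).
1 − 2P − Q = 0.475887, giving −½ ln(0.475887) = 0.371287.
1 − 2Q = 0.90355, giving −¼ ln(0.90355) = 0.025356.
d = 0.371287 + 0.025356 = 0.396643.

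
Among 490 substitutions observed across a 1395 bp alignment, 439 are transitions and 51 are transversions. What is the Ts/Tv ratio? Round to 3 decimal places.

R = 439/51 = 8.607843… ≈ 8.608 (to 3 d.p.).

8.608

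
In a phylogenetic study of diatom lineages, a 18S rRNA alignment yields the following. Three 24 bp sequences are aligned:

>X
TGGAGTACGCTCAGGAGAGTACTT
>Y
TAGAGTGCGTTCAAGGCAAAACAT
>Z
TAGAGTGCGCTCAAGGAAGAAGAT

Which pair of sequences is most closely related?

Y and Z

X–Y: 9/24 differ, p = 0.375, d = 0.520.
X–Z: 8/24 differ, p = 0.333, d = 0.441.
Y–Z: 4/24 differ, p = 0.167, d = 0.188.
The smallest distance is between Y and Z.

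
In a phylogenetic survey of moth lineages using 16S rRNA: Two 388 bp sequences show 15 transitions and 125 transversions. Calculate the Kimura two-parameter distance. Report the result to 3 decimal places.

0.513

P = 15/388 ≈ 0.03866 and Q = 125/388 ≈ 0.322165.
Under the Kimura two-parameter model, d = −½ ln(1 − 2P − Q) − ¼ ln(1 − 2Q).
1 − 2P − Q = 0.600515, giving −½ ln(0.600515) = 0.254984.
1 − 2Q = 0.35567, giving −¼ ln(0.35567) = 0.258438.
d = 0.254984 + 0.258438 = 0.513422.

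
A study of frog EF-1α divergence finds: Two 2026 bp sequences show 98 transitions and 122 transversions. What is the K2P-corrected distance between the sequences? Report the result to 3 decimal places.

0.117

P = 98/2026 ≈ 0.048371 and Q = 122/2026 ≈ 0.060217.
Under the Kimura two-parameter model, d = −½ ln(1 − 2P − Q) − ¼ ln(1 − 2Q).
1 − 2P − Q = 0.843041, giving −½ ln(0.843041) = 0.085370.
1 − 2Q = 0.879566, giving −¼ ln(0.879566) = 0.032082.
d = 0.085370 + 0.032082 = 0.117452.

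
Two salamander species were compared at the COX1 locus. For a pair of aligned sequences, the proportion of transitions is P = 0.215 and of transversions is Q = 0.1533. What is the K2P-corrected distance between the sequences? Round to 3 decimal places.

0.529

Under the Kimura two-parameter model, d = −½ ln(1 − 2P − Q) − ¼ ln(1 − 2Q).
1 − 2P − Q = 0.4167, giving −½ ln(0.4167) = 0.437694.
1 − 2Q = 0.6934, giving −¼ ln(0.6934) = 0.091537.
d = 0.437694 + 0.091537 = 0.529231.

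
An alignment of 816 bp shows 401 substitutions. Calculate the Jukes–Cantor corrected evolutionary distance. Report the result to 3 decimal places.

0.799

p = 401/816 ≈ 0.491422.
d = −(3/4) ln(1 − 4p/3) = −0.75 ln(1 − 0.655229) = −0.75 ln(0.344771)
  = −0.75 × (-1.064875) = 0.798656 substitutions/site.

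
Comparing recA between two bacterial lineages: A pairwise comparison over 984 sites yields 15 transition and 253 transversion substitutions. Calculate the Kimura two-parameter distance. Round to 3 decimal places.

P = 15/984 ≈ 0.015244 and Q = 253/984 ≈ 0.257114.
Under the Kimura two-parameter model, d = −½ ln(1 − 2P − Q) − ¼ ln(1 − 2Q).
1 − 2P − Q = 0.712398, giving −½ ln(0.712398) = 0.169559.
1 − 2Q = 0.485772, giving −¼ ln(0.485772) = 0.180504.
d = 0.169559 + 0.180504 = 0.350063.

0.350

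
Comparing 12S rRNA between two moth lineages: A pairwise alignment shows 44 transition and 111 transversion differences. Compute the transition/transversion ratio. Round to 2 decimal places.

R = 44/111 = 0.396396… ≈ 0.40 (to 2 d.p.).

0.40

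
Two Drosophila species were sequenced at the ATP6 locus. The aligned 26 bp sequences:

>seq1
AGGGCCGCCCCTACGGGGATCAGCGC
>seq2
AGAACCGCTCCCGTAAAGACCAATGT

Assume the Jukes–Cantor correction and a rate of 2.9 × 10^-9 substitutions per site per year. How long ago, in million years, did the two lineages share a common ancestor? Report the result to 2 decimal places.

142.06

The sequences differ at 13 of 26 sites, so p = 13/26 = 0.5.
d = −(3/4) ln(1 − 4p/3) = −0.75 ln(1 − 0.666667) = −0.75 ln(0.333333)
  = −0.75 × (-1.098613) = 0.823960 substitutions/site.
Under a molecular clock d = 2μt, so t = d/(2μ) = 0.823960 / (2 × 2.9 × 10^-9) = 142.06 million years.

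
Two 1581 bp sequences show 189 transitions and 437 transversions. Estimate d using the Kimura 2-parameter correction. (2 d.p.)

P = 189/1581 ≈ 0.119545 and Q = 437/1581 ≈ 0.276407.
Under the Kimura two-parameter model, d = −½ ln(1 − 2P − Q) − ¼ ln(1 − 2Q).
1 − 2P − Q = 0.484503, giving −½ ln(0.484503) = 0.362316.
1 − 2Q = 0.447186, giving −¼ ln(0.447186) = 0.201195.
d = 0.362316 + 0.201195 = 0.563511.

0.56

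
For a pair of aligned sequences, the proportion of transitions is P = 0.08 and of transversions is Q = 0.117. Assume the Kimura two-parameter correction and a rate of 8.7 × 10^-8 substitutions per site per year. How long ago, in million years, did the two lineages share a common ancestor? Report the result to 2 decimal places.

1.32

Under the Kimura two-parameter model, d = −½ ln(1 − 2P − Q) − ¼ ln(1 − 2Q).
1 − 2P − Q = 0.723, giving −½ ln(0.723) = 0.162173.
1 − 2Q = 0.766, giving −¼ ln(0.766) = 0.066643.
d = 0.162173 + 0.066643 = 0.228816.
Under a molecular clock d = 2μt, so t = d/(2μ) = 0.228816 / (2 × 8.7 × 10^-8) = 1.32 million years.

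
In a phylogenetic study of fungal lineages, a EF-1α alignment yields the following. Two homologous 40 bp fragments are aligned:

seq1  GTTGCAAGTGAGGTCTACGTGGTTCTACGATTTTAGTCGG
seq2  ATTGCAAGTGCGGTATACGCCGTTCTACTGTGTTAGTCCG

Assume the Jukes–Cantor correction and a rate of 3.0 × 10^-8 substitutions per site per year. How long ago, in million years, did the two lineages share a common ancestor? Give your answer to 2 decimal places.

4.46

The sequences differ at 9 of 40 sites (1, 11, 15, 20, 21, 29, 30, 32, 39), so p = 9/40 = 0.225.
d = −(3/4) ln(1 − 4p/3) = −0.75 ln(1 − 0.3) = −0.75 ln(0.7)
  = −0.75 × (-0.356675) = 0.267506 substitutions/site.
Under a molecular clock d = 2μt, so t = d/(2μ) = 0.267506 / (2 × 3.0 × 10^-8) = 4.46 million years.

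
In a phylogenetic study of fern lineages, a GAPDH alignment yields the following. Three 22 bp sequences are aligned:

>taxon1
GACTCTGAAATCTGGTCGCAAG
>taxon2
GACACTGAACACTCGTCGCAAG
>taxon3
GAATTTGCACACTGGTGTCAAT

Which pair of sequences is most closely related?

taxon1–taxon2: 4/22 differ, p = 0.182, d = 0.208.
taxon1–taxon3: 8/22 differ, p = 0.364, d = 0.497.
taxon2–taxon3: 8/22 differ, p = 0.364, d = 0.497.
The smallest distance is between taxon1 and taxon2.

taxon1 and taxon2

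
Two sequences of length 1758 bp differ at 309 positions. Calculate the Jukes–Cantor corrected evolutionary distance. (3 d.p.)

p = 309/1758 ≈ 0.175768.
d = −(3/4) ln(1 − 4p/3) = −0.75 ln(1 − 0.234357) = −0.75 ln(0.765643)
  = −0.75 × (-0.267039) = 0.200279 substitutions/site.

0.200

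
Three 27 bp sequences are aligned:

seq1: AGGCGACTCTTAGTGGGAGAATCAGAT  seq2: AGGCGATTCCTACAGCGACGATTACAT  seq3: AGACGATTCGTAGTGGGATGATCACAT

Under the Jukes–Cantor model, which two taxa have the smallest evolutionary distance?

seq1 and seq3

seq1–seq2: 9/27 differ, p = 0.333, d = 0.441.
seq1–seq3: 6/27 differ, p = 0.222, d = 0.264.
seq2–seq3: 7/27 differ, p = 0.259, d = 0.318.
The smallest distance is between seq1 and seq3.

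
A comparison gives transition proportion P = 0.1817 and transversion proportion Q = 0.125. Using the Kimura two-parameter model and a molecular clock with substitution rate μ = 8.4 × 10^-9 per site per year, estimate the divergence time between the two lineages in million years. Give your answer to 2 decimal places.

Under the Kimura two-parameter model, d = −½ ln(1 − 2P − Q) − ¼ ln(1 − 2Q).
1 − 2P − Q = 0.5116, giving −½ ln(0.5116) = 0.335106.
1 − 2Q = 0.75, giving −¼ ln(0.75) = 0.071921.
d = 0.335106 + 0.071921 = 0.407027.
Under a molecular clock d = 2μt, so t = d/(2μ) = 0.407027 / (2 × 8.4 × 10^-9) = 24.23 million years.

24.23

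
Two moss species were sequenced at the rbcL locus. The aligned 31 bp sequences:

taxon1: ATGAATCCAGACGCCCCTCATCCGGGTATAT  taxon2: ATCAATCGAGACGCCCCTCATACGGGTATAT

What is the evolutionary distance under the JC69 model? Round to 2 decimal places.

0.10

The sequences differ at 3 of 31 sites (3, 8, 22), so p = 3/31 ≈ 0.096774.
d = −(3/4) ln(1 − 4p/3) = −0.75 ln(1 − 0.129032) = −0.75 ln(0.870968)
  = −0.75 × (-0.138150) = 0.103613 substitutions/site.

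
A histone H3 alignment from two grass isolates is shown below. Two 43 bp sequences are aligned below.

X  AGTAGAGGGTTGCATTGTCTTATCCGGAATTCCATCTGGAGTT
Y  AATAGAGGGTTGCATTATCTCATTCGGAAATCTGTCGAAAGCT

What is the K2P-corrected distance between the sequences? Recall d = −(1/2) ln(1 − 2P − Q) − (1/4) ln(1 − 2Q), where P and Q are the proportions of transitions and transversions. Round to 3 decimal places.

0.337

Of 43 sites, 9 differences are transitions and 2 are transversions, so P = 9/43 ≈ 0.209302 and Q = 2/43 ≈ 0.046512.
Under the Kimura two-parameter model, d = −½ ln(1 − 2P − Q) − ¼ ln(1 − 2Q).
1 − 2P − Q = 0.534884, giving −½ ln(0.534884) = 0.312853.
1 − 2Q = 0.906976, giving −¼ ln(0.906976) = 0.024410.
d = 0.312853 + 0.024410 = 0.337263.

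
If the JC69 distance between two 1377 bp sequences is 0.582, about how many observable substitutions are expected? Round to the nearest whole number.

557

Invert JC69: p = (3/4)(1 − e^(−4d/3)) = 0.75 × (1 − e^(-0.776)) = 0.75 × (1 − 0.460243) = 0.404818.
Expected differing sites = pL ≈ 0.404818 × 1377 = 557.434386 ≈ 557.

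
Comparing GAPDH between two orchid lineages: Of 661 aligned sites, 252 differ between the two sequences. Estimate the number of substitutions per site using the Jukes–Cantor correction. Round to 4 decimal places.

p = 252/661 ≈ 0.381241.
d = −(3/4) ln(1 − 4p/3) = −0.75 ln(1 − 0.508321) = −0.75 ln(0.491679)
  = −0.75 × (-0.709929) = 0.532447 substitutions/site.

0.5324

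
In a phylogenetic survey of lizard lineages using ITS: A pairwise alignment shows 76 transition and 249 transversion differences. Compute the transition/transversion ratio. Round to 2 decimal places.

0.31

R = 76/249 = 0.305220… ≈ 0.31 (to 2 d.p.).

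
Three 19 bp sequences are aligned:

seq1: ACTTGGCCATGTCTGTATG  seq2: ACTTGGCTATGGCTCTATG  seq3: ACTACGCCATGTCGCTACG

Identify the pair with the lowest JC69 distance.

seq1–seq2: 3/19 differ, p = 0.158, d = 0.177.
seq1–seq3: 5/19 differ, p = 0.263, d = 0.324.
seq2–seq3: 6/19 differ, p = 0.316, d = 0.410.
The smallest distance is between seq1 and seq2.

seq1 and seq2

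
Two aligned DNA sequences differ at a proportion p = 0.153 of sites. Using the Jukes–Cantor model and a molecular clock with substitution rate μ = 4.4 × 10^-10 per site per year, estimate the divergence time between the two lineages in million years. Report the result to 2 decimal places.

194.45

d = −(3/4) ln(1 − 4p/3) = −0.75 ln(1 − 0.204) = −0.75 ln(0.796)
  = −0.75 × (-0.228156) = 0.171117 substitutions/site.
Under a molecular clock d = 2μt, so t = d/(2μ) = 0.171117 / (2 × 4.4 × 10^-10) = 194.45 million years.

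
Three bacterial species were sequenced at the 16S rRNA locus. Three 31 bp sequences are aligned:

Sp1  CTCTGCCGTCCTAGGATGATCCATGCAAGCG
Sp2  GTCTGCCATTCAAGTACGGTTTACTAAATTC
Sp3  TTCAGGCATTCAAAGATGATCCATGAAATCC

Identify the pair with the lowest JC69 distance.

Sp1–Sp2: 15/31 differ, p = 0.484, d = 0.777.
Sp1–Sp3: 10/31 differ, p = 0.323, d = 0.422.
Sp2–Sp3: 12/31 differ, p = 0.387, d = 0.544.
The smallest distance is between Sp1 and Sp3.

Sp1 and Sp3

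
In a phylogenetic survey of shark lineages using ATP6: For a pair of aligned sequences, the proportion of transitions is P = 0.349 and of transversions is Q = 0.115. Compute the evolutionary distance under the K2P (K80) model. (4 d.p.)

0.9037

Under the Kimura two-parameter model, d = −½ ln(1 − 2P − Q) − ¼ ln(1 − 2Q).
1 − 2P − Q = 0.187, giving −½ ln(0.187) = 0.838323.
1 − 2Q = 0.77, giving −¼ ln(0.77) = 0.065341.
d = 0.838323 + 0.065341 = 0.903664.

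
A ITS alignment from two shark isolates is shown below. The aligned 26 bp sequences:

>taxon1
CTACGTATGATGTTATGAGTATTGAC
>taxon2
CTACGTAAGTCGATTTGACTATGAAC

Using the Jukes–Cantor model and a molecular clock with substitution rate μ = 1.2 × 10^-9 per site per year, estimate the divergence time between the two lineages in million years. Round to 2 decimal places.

The sequences differ at 8 of 26 sites (8, 10, 11, 13, 15, 19, 23, 24), so p = 8/26 ≈ 0.307692.
d = −(3/4) ln(1 − 4p/3) = −0.75 ln(1 − 0.410256) = −0.75 ln(0.589744)
  = −0.75 × (-0.528067) = 0.396050 substitutions/site.
Under a molecular clock d = 2μt, so t = d/(2μ) = 0.396050 / (2 × 1.2 × 10^-9) = 165.02 million years.

165.02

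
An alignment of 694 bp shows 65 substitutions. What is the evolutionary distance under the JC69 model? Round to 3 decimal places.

p = 65/694 ≈ 0.09366.
d = −(3/4) ln(1 − 4p/3) = −0.75 ln(1 − 0.12488) = −0.75 ln(0.87512)
  = −0.75 × (-0.133394) = 0.100046 substitutions/site.

0.100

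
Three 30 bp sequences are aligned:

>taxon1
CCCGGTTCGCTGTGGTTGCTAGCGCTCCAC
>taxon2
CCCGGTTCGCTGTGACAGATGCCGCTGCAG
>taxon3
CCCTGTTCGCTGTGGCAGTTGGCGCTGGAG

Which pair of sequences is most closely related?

taxon1–taxon2: 8/30 differ, p = 0.267, d = 0.330.
taxon1–taxon3: 8/30 differ, p = 0.267, d = 0.330.
taxon2–taxon3: 5/30 differ, p = 0.167, d = 0.188.
The smallest distance is between taxon2 and taxon3.

taxon2 and taxon3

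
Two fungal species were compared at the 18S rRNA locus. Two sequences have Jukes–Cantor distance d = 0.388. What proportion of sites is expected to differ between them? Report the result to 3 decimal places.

0.303

p = (3/4)(1 − e^(−4d/3)) = 0.75 × (1 − e^(-0.517333)) = 0.75 × (1 − 0.596108) = 0.302919.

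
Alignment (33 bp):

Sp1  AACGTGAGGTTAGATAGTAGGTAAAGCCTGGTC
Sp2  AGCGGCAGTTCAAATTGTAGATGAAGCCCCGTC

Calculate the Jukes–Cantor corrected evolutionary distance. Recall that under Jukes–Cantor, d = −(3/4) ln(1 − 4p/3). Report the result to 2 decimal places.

The sequences differ at 11 of 33 sites, so p = 11/33 ≈ 0.333333.
d = −(3/4) ln(1 − 4p/3) = −0.75 ln(1 − 0.444444) = −0.75 ln(0.555556)
  = −0.75 × (-0.587786) = 0.440840 substitutions/site.

0.44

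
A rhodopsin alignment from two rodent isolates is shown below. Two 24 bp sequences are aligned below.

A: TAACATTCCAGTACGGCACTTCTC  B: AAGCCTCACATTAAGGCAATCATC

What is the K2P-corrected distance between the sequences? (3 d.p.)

Of 24 sites, 3 differences are transitions and 7 are transversions, so P = 3/24 = 0.125 and Q = 7/24 ≈ 0.291667.
Under the Kimura two-parameter model, d = −½ ln(1 − 2P − Q) − ¼ ln(1 − 2Q).
1 − 2P − Q = 0.458333, giving −½ ln(0.458333) = 0.390080.
1 − 2Q = 0.416666, giving −¼ ln(0.416666) = 0.218868.
d = 0.390080 + 0.218868 = 0.608948.

0.609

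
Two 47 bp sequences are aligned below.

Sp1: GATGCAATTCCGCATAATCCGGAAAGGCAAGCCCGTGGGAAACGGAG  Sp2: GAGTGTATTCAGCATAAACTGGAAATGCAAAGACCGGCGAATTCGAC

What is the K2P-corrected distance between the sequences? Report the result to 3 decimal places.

Of 47 sites, 3 differences are transitions and 15 are transversions, so P = 3/47 ≈ 0.06383 and Q = 15/47 ≈ 0.319149.
Under the Kimura two-parameter model, d = −½ ln(1 − 2P − Q) − ¼ ln(1 − 2Q).
1 − 2P − Q = 0.553191, giving −½ ln(0.553191) = 0.296026.
1 − 2Q = 0.361702, giving −¼ ln(0.361702) = 0.254234.
d = 0.296026 + 0.254234 = 0.550260.

0.550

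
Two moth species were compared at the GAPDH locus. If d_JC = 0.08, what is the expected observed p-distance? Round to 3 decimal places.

p = (3/4)(1 − e^(−4d/3)) = 0.75 × (1 − e^(-0.106667)) = 0.75 × (1 − 0.898825) = 0.075881.

0.076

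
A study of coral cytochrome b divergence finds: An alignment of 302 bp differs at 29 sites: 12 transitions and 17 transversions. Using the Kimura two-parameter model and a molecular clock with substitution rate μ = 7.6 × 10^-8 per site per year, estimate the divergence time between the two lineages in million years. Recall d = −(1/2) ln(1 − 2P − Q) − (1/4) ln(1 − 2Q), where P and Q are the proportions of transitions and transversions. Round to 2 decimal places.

0.68

P = 12/302 ≈ 0.039735 and Q = 17/302 ≈ 0.056291.
Under the Kimura two-parameter model, d = −½ ln(1 − 2P − Q) − ¼ ln(1 − 2Q).
1 − 2P − Q = 0.864239, giving −½ ln(0.864239) = 0.072953.
1 − 2Q = 0.887418, giving −¼ ln(0.887418) = 0.029860.
d = 0.072953 + 0.029860 = 0.102813.
Under a molecular clock d = 2μt, so t = d/(2μ) = 0.102813 / (2 × 7.6 × 10^-8) = 0.68 million years.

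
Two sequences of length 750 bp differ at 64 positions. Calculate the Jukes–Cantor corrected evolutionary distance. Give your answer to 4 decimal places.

p = 64/750 ≈ 0.085333.
d = −(3/4) ln(1 − 4p/3) = −0.75 ln(1 − 0.113777) = −0.75 ln(0.886223)
  = −0.75 × (-0.120787) = 0.090590 substitutions/site.

0.0906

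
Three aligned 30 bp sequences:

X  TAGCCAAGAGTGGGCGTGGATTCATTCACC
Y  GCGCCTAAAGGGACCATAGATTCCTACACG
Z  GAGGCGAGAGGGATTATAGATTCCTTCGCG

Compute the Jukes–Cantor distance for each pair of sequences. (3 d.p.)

X–Y: 12/30 sites differ → p = 0.4, d = −0.75 ln(1 − 0.533333) = 0.571605 ≈ 0.572.
X–Z: 12/30 sites differ → p = 0.4, d = −0.75 ln(1 − 0.533333) = 0.571605 ≈ 0.572.
Y–Z: 8/30 sites differ → p ≈ 0.266667, d = −0.75 ln(1 − 0.355556) = 0.329526 ≈ 0.330.

d(X,Y) = 0.572, d(X,Z) = 0.572, d(Y,Z) = 0.330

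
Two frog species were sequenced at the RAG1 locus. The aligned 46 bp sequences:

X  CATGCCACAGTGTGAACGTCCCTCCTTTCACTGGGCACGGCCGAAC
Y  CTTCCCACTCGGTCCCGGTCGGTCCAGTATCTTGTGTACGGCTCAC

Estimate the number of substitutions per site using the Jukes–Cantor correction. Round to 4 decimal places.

0.8922

The sequences differ at 24 of 46 sites, so p = 24/46 ≈ 0.521739.
d = −(3/4) ln(1 − 4p/3) = −0.75 ln(1 − 0.695652) = −0.75 ln(0.304348)
  = −0.75 × (-1.189583) = 0.892187 substitutions/site.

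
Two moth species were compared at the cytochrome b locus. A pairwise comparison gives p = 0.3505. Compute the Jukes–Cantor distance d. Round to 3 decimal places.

d = −(3/4) ln(1 − 4p/3) = −0.75 ln(1 − 0.467333) = −0.75 ln(0.532667)
  = −0.75 × (-0.629859) = 0.472394 substitutions/site.

0.472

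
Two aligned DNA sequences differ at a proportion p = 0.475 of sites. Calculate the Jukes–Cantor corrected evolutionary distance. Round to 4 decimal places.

d = −(3/4) ln(1 − 4p/3) = −0.75 ln(1 − 0.633333) = −0.75 ln(0.366667)
  = −0.75 × (-1.003301) = 0.752476 substitutions/site.

0.7525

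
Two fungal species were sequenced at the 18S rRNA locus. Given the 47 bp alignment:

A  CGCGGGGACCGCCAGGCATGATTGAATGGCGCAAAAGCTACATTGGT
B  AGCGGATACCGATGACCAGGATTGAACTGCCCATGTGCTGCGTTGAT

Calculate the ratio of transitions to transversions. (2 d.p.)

1.00

Transitions are A↔G and C↔T; transversions are all other mismatches.
Transitions: 9. Transversions: 9.
R = 9/9 = 1.00.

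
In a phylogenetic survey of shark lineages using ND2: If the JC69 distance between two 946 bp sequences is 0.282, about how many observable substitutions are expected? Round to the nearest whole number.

222

Invert JC69: p = (3/4)(1 − e^(−4d/3)) = 0.75 × (1 − e^(-0.376)) = 0.75 × (1 − 0.686602) = 0.235049.
Expected differing sites = pL ≈ 0.235049 × 946 = 222.356354 ≈ 222.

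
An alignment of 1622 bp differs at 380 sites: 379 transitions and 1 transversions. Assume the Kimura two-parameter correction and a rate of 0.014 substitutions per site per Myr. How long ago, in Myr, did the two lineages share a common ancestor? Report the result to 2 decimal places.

11.28

P = 379/1622 ≈ 0.233662 and Q = 1/1622 ≈ 0.000617.
Under the Kimura two-parameter model, d = −½ ln(1 − 2P − Q) − ¼ ln(1 − 2Q).
1 − 2P − Q = 0.532059, giving −½ ln(0.532059) = 0.315500.
1 − 2Q = 0.998766, giving −¼ ln(0.998766) = 0.000309.
d = 0.315500 + 0.000309 = 0.315809.
Under a molecular clock d = 2μt, so t = d/(2μ) = 0.315809 / (2 × 0.014) = 11.28 Myr.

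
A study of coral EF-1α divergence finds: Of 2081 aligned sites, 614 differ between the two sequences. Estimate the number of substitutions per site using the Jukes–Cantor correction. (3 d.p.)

0.375

p = 614/2081 ≈ 0.29505.
d = −(3/4) ln(1 − 4p/3) = −0.75 ln(1 − 0.3934) = −0.75 ln(0.6066)
  = −0.75 × (-0.499886) = 0.374915 substitutions/site.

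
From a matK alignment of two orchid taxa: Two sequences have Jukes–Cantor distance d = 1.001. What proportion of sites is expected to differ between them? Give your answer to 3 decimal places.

p = (3/4)(1 − e^(−4d/3)) = 0.75 × (1 − e^(-1.334667)) = 0.75 × (1 − 0.263246) = 0.552566.

0.553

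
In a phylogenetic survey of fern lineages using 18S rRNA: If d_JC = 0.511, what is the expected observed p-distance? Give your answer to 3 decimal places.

0.371

p = (3/4)(1 − e^(−4d/3)) = 0.75 × (1 − e^(-0.681333)) = 0.75 × (1 − 0.505942) = 0.370544.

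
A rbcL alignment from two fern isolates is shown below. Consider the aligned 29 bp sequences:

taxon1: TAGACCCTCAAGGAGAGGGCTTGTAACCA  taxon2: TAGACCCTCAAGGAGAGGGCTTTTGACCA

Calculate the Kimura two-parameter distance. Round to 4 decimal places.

Of 29 sites, 1 differences are transitions and 1 are transversions, so P = 1/29 ≈ 0.034483 and Q = 1/29 ≈ 0.034483.
Under the Kimura two-parameter model, d = −½ ln(1 − 2P − Q) − ¼ ln(1 − 2Q).
1 − 2P − Q = 0.896551, giving −½ ln(0.896551) = 0.054600.
1 − 2Q = 0.931034, giving −¼ ln(0.931034) = 0.017865.
d = 0.054600 + 0.017865 = 0.072465.

0.0725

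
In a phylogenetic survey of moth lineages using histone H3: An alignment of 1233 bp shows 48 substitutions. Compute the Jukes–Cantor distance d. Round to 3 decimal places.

p = 48/1233 ≈ 0.038929.
d = −(3/4) ln(1 − 4p/3) = −0.75 ln(1 − 0.051905) = −0.75 ln(0.948095)
  = −0.75 × (-0.053301) = 0.039976 substitutions/site.

0.040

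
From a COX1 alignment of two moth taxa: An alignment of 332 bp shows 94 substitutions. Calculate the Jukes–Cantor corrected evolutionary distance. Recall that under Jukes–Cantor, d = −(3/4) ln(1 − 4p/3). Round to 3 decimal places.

0.356

p = 94/332 ≈ 0.283133.
d = −(3/4) ln(1 − 4p/3) = −0.75 ln(1 − 0.377511) = −0.75 ln(0.622489)
  = −0.75 × (-0.474029) = 0.355522 substitutions/site.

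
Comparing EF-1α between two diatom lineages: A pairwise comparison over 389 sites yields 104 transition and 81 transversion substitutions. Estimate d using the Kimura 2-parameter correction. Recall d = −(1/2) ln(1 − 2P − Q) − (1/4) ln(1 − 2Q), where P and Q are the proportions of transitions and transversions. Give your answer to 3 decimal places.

P = 104/389 ≈ 0.267352 and Q = 81/389 ≈ 0.208226.
Under the Kimura two-parameter model, d = −½ ln(1 − 2P − Q) − ¼ ln(1 − 2Q).
1 − 2P − Q = 0.25707, giving −½ ln(0.25707) = 0.679203.
1 − 2Q = 0.583548, giving −¼ ln(0.583548) = 0.134657.
d = 0.679203 + 0.134657 = 0.813860.

0.814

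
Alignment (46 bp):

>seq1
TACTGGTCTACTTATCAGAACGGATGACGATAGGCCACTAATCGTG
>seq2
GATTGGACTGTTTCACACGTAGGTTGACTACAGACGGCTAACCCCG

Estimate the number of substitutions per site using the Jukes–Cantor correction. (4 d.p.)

0.6501

The sequences differ at 20 of 46 sites, so p = 20/46 ≈ 0.434783.
d = −(3/4) ln(1 − 4p/3) = −0.75 ln(1 − 0.579711) = −0.75 ln(0.420289)
  = −0.75 × (-0.866813) = 0.650110 substitutions/site.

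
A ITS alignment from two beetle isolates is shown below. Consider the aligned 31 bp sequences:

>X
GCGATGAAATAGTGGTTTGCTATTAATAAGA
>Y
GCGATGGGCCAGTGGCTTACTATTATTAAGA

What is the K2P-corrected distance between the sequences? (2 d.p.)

Of 31 sites, 5 differences are transitions and 2 are transversions, so P = 5/31 ≈ 0.16129 and Q = 2/31 ≈ 0.064516.
Under the Kimura two-parameter model, d = −½ ln(1 − 2P − Q) − ¼ ln(1 − 2Q).
1 − 2P − Q = 0.612904, giving −½ ln(0.612904) = 0.244773.
1 − 2Q = 0.870968, giving −¼ ln(0.870968) = 0.034538.
d = 0.244773 + 0.034538 = 0.279311.

0.28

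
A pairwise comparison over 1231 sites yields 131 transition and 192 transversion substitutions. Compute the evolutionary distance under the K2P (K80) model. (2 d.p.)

P = 131/1231 ≈ 0.106418 and Q = 192/1231 ≈ 0.155971.
Under the Kimura two-parameter model, d = −½ ln(1 − 2P − Q) − ¼ ln(1 − 2Q).
1 − 2P − Q = 0.631193, giving −½ ln(0.631193) = 0.230072.
1 − 2Q = 0.688058, giving −¼ ln(0.688058) = 0.093471.
d = 0.230072 + 0.093471 = 0.323543.

0.32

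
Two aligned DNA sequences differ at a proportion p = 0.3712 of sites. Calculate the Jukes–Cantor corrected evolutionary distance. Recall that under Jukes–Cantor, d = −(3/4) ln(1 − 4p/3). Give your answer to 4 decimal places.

0.5123

d = −(3/4) ln(1 − 4p/3) = −0.75 ln(1 − 0.494933) = −0.75 ln(0.505067)
  = −0.75 × (-0.683064) = 0.512298 substitutions/site.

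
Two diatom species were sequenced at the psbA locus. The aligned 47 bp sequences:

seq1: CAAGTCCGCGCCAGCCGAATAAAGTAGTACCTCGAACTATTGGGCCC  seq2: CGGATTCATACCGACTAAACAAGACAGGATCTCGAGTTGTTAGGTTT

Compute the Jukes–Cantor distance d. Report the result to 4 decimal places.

The sequences differ at 24 of 47 sites, so p = 24/47 ≈ 0.510638.
d = −(3/4) ln(1 − 4p/3) = −0.75 ln(1 − 0.680851) = −0.75 ln(0.319149)
  = −0.75 × (-1.142097) = 0.856573 substitutions/site.

0.8566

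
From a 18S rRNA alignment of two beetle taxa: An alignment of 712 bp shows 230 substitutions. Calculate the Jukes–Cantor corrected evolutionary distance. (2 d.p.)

0.42

p = 230/712 ≈ 0.323034.
d = −(3/4) ln(1 − 4p/3) = −0.75 ln(1 − 0.430712) = −0.75 ln(0.569288)
  = −0.75 × (-0.563369) = 0.422527 substitutions/site.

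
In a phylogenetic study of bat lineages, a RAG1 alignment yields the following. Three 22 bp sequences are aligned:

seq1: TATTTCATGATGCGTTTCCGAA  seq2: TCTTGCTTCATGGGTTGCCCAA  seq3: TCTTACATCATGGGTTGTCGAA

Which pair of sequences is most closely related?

seq1–seq2: 7/22 differ, p = 0.318, d = 0.414.
seq1–seq3: 6/22 differ, p = 0.273, d = 0.339.
seq2–seq3: 4/22 differ, p = 0.182, d = 0.208.
The smallest distance is between seq2 and seq3.

seq2 and seq3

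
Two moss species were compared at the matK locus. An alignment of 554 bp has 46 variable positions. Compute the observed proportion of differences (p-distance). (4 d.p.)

p = 46/554 = 0.083032… ≈ 0.0830 (to 4 d.p.).

0.0830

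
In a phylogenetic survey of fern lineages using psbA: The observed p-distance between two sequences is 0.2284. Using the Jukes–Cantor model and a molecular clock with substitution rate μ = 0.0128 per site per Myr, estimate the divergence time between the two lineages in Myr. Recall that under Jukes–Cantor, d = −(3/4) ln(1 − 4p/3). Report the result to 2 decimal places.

10.64

d = −(3/4) ln(1 − 4p/3) = −0.75 ln(1 − 0.304533) = −0.75 ln(0.695467)
  = −0.75 × (-0.363172) = 0.272379 substitutions/site.
Under a molecular clock d = 2μt, so t = d/(2μ) = 0.272379 / (2 × 0.0128) = 10.64 Myr.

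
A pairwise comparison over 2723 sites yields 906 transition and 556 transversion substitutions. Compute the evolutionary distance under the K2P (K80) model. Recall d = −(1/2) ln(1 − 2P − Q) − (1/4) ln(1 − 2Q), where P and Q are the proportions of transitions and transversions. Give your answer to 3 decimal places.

P = 906/2723 ≈ 0.332721 and Q = 556/2723 ≈ 0.204187.
Under the Kimura two-parameter model, d = −½ ln(1 − 2P − Q) − ¼ ln(1 − 2Q).
1 − 2P − Q = 0.130371, giving −½ ln(0.130371) = 1.018686.
1 − 2Q = 0.591626, giving −¼ ln(0.591626) = 0.131220.
d = 1.018686 + 0.131220 = 1.149906.

1.150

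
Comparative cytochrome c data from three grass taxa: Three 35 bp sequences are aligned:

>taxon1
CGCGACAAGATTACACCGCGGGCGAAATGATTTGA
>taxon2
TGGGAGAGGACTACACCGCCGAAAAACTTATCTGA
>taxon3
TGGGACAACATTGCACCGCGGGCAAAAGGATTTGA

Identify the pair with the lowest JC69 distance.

taxon1 and taxon3

taxon1–taxon2: 12/35 differ, p = 0.343, d = 0.458.
taxon1–taxon3: 6/35 differ, p = 0.171, d = 0.195.
taxon2–taxon3: 12/35 differ, p = 0.343, d = 0.458.
The smallest distance is between taxon1 and taxon3.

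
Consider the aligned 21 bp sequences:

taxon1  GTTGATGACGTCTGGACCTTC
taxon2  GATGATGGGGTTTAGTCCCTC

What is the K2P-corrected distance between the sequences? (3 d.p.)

Of 21 sites, 4 differences are transitions and 3 are transversions, so P = 4/21 ≈ 0.190476 and Q = 3/21 ≈ 0.142857.
Under the Kimura two-parameter model, d = −½ ln(1 − 2P − Q) − ¼ ln(1 − 2Q).
1 − 2P − Q = 0.476191, giving −½ ln(0.476191) = 0.370968.
1 − 2Q = 0.714286, giving −¼ ln(0.714286) = 0.084118.
d = 0.370968 + 0.084118 = 0.455086.

0.455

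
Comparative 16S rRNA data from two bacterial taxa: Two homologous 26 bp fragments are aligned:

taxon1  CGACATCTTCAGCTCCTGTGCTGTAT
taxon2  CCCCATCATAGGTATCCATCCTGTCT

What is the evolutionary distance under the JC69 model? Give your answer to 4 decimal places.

The sequences differ at 12 of 26 sites, so p = 12/26 ≈ 0.461538.
d = −(3/4) ln(1 − 4p/3) = −0.75 ln(1 − 0.615384) = −0.75 ln(0.384616)
  = −0.75 × (-0.955510) = 0.716633 substitutions/site.

0.7166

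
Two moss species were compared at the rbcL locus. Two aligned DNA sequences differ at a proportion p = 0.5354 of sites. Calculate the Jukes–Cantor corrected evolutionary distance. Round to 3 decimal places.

d = −(3/4) ln(1 − 4p/3) = −0.75 ln(1 − 0.713867) = −0.75 ln(0.286133)
  = −0.75 × (-1.251299) = 0.938474 substitutions/site.

0.938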